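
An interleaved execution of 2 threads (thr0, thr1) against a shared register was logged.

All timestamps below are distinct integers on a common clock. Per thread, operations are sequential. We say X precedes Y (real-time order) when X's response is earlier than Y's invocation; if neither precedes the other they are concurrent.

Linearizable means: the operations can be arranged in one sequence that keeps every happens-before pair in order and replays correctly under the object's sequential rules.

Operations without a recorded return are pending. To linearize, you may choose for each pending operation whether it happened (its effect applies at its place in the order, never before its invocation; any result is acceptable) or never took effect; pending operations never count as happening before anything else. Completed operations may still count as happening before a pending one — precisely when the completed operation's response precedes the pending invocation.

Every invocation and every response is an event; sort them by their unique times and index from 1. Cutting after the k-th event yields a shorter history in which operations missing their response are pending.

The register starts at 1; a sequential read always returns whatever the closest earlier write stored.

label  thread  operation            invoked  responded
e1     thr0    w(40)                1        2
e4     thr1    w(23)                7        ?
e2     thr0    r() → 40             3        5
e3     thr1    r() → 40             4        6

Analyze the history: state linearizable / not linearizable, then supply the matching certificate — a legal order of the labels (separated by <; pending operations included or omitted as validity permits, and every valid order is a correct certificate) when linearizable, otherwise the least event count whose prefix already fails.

linearizable — witness: e1 < e2 < e3

after step 1 (e1 w(40)): value 40
after step 2 (e2 r() → 40): value 40
after step 3 (e3 r() → 40): value 40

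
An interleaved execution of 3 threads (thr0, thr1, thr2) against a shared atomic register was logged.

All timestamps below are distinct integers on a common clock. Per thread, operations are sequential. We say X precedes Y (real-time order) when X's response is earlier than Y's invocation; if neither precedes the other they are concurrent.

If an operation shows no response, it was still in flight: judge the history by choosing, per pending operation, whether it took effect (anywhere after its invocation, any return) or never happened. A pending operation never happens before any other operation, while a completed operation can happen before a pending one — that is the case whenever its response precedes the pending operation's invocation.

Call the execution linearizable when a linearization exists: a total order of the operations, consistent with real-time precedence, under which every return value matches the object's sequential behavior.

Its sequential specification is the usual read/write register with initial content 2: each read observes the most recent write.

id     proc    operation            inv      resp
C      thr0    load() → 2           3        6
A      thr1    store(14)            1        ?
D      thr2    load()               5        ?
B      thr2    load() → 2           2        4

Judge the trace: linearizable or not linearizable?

linearizable

a witness: B, C
after step 1 (B load() → 2): value 2
after step 2 (C load() → 2): value 2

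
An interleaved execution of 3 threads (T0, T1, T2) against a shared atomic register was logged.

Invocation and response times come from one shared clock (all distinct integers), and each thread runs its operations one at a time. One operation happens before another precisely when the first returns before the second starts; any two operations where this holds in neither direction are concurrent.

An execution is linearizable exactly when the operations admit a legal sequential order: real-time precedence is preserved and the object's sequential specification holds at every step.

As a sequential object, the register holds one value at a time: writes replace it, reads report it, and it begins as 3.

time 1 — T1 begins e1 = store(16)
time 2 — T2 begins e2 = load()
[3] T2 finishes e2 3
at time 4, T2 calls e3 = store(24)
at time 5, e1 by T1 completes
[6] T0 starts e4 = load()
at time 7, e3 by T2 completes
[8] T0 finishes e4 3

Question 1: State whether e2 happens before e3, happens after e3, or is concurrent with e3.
e2 spans [2,3], e3 spans [4,7]
resp(e2)=3 < inv(e3)=4

before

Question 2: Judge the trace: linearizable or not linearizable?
cut after 7 events: linearizable; cut after 8 events (e4 responds, time 8): not linearizable
checked exhaustively: 5 real-time-consistent orders of 4 completed operations, zero legal atomic register replays
for example e1, e2, e3, e4 fails at step 2: e2 load() → 3 is not legal there
for example e1, e2, e4, e3 fails at step 2: e2 load() → 3 is not legal there

not linearizable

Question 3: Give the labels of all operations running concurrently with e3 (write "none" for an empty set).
e3 spans [4,7]: anything still running between times 4 and 7 counts as concurrent
e1 [1,5]: concurrent
e2 [2,3]: before
e4 [6,8]: concurrent

e1, e4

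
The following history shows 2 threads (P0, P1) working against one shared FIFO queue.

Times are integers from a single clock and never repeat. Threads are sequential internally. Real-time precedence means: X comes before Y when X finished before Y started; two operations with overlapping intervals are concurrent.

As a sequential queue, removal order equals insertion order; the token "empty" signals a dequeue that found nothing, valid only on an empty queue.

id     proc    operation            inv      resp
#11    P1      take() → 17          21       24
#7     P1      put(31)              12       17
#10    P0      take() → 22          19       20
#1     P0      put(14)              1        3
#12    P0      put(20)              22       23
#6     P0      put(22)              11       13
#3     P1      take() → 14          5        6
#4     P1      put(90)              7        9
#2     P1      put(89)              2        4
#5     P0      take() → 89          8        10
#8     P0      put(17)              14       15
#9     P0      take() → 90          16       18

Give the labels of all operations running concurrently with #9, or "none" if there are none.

#9 runs from 16 to 18; window-overlapping ops are concurrent
#1 [1,3]: before
#2 [2,4]: before
#3 [5,6]: before
#4 [7,9]: before
#5 [8,10]: before
#6 [11,13]: before
#7 [12,17]: concurrent
#8 [14,15]: before
#10 [19,20]: after
#11 [21,24]: after
#12 [22,23]: after

#7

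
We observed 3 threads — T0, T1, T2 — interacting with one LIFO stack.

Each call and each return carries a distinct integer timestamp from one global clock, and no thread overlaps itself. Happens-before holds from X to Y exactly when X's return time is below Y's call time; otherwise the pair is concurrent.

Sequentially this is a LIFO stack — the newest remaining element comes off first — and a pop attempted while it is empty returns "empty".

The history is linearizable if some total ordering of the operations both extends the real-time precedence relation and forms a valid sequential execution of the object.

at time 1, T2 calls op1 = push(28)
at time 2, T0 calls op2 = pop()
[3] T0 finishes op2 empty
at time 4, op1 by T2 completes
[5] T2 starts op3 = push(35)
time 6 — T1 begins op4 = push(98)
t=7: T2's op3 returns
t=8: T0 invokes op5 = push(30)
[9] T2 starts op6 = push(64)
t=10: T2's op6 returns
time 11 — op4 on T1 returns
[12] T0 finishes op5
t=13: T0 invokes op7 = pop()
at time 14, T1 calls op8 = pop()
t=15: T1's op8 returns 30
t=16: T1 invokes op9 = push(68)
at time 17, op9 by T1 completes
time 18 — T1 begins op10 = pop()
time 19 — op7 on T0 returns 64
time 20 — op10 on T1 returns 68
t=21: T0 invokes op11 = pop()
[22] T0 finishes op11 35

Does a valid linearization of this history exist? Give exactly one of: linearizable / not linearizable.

witness order: op2, op1, op4, op3, op5, op6, op7, op8, op9, op10, op11
after step 1 (op2 pop() → empty): stack <>
after step 2 (op1 push(28)): stack <28>
after step 3 (op4 push(98)): stack <28,98>
after step 4 (op3 push(35)): stack <28,98,35>
after step 5 (op5 push(30)): stack <28,98,35,30>
after step 6 (op6 push(64)): stack <28,98,35,30,64>
after step 7 (op7 pop() → 64): stack <28,98,35,30>
after step 8 (op8 pop() → 30): stack <28,98,35>
after step 9 (op9 push(68)): stack <28,98,35,68>
after step 10 (op10 pop() → 68): stack <28,98,35>
after step 11 (op11 pop() → 35): stack <28,98>

linearizable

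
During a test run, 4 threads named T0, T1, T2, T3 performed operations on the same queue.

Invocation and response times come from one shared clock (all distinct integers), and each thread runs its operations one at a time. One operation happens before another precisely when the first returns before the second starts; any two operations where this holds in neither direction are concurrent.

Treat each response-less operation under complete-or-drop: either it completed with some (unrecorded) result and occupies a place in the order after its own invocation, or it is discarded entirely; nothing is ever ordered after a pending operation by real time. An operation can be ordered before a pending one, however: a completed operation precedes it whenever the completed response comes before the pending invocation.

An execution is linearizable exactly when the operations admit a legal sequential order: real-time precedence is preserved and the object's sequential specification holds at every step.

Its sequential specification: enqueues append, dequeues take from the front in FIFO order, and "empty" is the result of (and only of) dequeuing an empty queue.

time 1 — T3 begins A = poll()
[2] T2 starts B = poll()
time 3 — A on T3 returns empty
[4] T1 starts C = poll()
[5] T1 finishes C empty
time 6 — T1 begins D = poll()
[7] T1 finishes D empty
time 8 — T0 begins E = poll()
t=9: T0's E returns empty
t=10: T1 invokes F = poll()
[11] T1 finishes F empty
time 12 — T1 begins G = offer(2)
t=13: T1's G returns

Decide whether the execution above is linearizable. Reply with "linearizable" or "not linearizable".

linearizable

a witness: A, B, C, D, E, F, G
1. A poll() → empty, leaving queue <>
2. B poll() (pending, included), leaving queue <>
3. C poll() → empty, leaving queue <>
4. D poll() → empty, leaving queue <>
5. E poll() → empty, leaving queue <>
6. F poll() → empty, leaving queue <>
7. G offer(2), leaving queue <2>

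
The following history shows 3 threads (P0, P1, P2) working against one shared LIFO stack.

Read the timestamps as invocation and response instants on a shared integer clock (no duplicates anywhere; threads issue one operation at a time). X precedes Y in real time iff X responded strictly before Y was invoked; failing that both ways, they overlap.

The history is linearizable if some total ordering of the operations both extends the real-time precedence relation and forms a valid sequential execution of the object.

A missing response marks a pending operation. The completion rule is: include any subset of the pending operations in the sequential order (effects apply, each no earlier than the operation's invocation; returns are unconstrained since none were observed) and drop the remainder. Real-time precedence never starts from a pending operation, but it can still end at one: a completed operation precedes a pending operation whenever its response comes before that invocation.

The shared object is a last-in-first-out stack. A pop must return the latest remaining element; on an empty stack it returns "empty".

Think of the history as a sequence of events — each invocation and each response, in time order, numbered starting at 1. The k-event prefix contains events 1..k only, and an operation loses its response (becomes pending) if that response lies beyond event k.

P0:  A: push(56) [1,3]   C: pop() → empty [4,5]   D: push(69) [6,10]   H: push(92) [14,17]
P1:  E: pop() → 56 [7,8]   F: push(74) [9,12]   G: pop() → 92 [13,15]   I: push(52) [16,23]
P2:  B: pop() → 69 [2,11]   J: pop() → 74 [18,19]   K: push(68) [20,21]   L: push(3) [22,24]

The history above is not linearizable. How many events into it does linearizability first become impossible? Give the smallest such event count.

events 1..7 are still linearizable — one witness is A, B, C:
1. A push(56), leaving stack <56>
2. B pop() (pending, included), leaving stack <>
3. C pop() → empty, leaving stack <>
with event 8 included (E responding at time 8), all real-time-consistent orders fail
including or dropping the 2 pending operations (B, D) in any combination fails
one such order, A, C, E (pending dropped), breaks at step 2 where C pop() → empty is illegal

8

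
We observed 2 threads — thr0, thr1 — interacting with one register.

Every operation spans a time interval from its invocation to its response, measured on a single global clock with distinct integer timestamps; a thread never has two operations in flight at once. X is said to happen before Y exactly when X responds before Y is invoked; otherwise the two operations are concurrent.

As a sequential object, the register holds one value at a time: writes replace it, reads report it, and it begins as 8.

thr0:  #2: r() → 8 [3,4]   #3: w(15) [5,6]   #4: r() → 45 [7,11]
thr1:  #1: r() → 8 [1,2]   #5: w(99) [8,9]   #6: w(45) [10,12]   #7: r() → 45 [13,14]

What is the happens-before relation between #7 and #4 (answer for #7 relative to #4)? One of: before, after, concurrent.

#7 spans [13,14], #4 spans [7,11]
resp(#4)=11 < inv(#7)=13

after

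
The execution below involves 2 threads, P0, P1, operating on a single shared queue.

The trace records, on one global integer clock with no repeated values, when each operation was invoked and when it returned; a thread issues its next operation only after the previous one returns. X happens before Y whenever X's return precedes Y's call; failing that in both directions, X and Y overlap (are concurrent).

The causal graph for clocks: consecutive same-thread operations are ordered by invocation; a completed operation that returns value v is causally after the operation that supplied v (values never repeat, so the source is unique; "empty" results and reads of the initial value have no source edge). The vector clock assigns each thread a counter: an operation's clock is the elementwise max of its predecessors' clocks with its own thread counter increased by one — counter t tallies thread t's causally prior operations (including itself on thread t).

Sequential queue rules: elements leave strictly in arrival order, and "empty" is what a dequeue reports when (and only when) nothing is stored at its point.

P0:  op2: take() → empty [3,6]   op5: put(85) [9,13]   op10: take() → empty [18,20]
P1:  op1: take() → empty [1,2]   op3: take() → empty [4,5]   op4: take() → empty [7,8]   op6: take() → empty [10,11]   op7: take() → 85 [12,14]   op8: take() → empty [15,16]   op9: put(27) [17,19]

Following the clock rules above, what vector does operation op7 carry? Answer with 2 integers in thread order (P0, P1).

op1 (invocation 1): nothing precedes it; P1's component alone gives (0, 1)
op2 (invocation 3): nothing precedes it; P0's component alone gives (1, 0)
from VC(op1)=(0, 1), op3 (invoked 4) maxes components and bumps P1 → (0, 2)
from VC(op2)=(1, 0), op5 (invoked 9) maxes components and bumps P0 → (2, 0)
from VC(op3)=(0, 2), op4 (invoked 7) maxes components and bumps P1 → (0, 3)
from VC(op5)=(2, 0), op10 (invoked 18) maxes components and bumps P0 → (3, 0)
from VC(op4)=(0, 3), op6 (invoked 10) maxes components and bumps P1 → (0, 4)
from VC(op5)=(2, 0), VC(op6)=(0, 4), op7 (invoked 12) maxes components and bumps P1 → (2, 5)
from VC(op7)=(2, 5), op8 (invoked 15) maxes components and bumps P1 → (2, 6)
from VC(op8)=(2, 6), op9 (invoked 17) maxes components and bumps P1 → (2, 7)
target: VC(op7) = (2, 5)

(2, 5)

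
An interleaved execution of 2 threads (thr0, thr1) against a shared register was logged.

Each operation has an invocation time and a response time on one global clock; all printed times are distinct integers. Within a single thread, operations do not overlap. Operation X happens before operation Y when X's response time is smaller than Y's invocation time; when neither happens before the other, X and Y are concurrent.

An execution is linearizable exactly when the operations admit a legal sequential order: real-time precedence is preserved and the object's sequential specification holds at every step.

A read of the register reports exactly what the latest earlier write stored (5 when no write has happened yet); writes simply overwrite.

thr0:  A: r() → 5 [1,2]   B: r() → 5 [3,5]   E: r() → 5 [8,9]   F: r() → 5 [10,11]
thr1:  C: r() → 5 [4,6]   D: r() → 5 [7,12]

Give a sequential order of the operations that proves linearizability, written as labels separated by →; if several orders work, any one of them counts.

A → B → C → D → E → F

step 1: A r() → 5 — value 5
step 2: B r() → 5 — value 5
step 3: C r() → 5 — value 5
step 4: D r() → 5 — value 5
step 5: E r() → 5 — value 5
step 6: F r() → 5 — value 5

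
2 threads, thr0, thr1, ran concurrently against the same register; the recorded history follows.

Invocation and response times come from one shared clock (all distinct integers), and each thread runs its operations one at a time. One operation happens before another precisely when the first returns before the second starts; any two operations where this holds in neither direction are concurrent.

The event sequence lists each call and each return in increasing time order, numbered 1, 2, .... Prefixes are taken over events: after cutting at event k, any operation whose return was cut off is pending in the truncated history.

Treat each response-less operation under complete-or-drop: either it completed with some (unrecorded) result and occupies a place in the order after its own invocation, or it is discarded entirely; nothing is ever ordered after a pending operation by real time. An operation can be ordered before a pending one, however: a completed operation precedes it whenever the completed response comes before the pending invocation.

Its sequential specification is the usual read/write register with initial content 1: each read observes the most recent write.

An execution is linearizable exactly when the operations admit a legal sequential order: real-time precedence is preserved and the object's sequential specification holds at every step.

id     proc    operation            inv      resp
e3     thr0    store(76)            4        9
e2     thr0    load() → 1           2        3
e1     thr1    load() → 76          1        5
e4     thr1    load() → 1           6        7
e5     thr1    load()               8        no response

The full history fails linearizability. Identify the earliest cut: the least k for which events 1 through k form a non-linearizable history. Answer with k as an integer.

events 1..6 are linearizable, e.g. via e2, e3, e1:
1. e2 load() → 1, leaving value 1
2. e3 store(76) (pending, included), leaving value 76
3. e1 load() → 76, leaving value 76
adding event 7 (e4 responds at 7) leaves no legal real-time order
including or dropping the 1 pending operation (e3) in any combination fails
e.g. e1, e2, e4 (pending dropped): illegal at step 1, since e1 load() → 76 cannot apply there
e.g. e2, e1, e4 (pending dropped): illegal at step 2, since e1 load() → 76 cannot apply there

7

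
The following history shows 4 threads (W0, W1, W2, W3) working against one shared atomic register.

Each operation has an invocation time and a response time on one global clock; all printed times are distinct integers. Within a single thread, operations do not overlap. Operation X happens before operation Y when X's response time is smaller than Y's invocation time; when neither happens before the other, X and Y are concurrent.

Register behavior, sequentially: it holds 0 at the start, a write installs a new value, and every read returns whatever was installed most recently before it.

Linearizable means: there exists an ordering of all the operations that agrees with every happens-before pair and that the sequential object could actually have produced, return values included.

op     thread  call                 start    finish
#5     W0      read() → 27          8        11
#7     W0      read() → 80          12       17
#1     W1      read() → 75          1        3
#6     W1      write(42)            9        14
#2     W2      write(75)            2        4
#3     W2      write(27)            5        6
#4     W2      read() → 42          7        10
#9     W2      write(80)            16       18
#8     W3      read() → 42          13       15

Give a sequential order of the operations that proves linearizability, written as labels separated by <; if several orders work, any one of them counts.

after step 1 (#2 write(75)): value 75
after step 2 (#1 read() → 75): value 75
after step 3 (#3 write(27)): value 27
after step 4 (#5 read() → 27): value 27
after step 5 (#6 write(42)): value 42
after step 6 (#4 read() → 42): value 42
after step 7 (#8 read() → 42): value 42
after step 8 (#9 write(80)): value 80
after step 9 (#7 read() → 80): value 80

#2 < #1 < #3 < #5 < #6 < #4 < #8 < #9 < #7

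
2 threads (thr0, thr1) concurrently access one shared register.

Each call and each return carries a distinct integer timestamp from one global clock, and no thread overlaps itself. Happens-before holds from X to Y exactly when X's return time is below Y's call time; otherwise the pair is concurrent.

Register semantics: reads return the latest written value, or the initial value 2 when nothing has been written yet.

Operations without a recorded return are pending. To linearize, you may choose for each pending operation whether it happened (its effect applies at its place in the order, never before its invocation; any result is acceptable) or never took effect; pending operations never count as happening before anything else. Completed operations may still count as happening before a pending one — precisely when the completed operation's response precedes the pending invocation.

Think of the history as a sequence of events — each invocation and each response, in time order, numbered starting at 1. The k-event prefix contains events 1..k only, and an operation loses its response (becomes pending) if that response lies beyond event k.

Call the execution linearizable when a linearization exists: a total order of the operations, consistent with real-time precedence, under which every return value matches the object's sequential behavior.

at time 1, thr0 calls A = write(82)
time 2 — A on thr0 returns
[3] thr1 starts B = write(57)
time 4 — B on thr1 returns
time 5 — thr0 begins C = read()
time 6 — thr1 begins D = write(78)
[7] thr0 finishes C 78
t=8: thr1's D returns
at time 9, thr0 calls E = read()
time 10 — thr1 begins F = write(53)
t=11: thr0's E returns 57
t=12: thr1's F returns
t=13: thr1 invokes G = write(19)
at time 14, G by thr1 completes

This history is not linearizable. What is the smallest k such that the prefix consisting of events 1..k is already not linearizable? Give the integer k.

events 1..10 are linearizable, e.g. via A, B, D, C:
1. A write(82), leaving value 82
2. B write(57), leaving value 57
3. D write(78), leaving value 78
4. C read() → 78, leaving value 78
event 11 — E's response, time 11 — after it, nothing linearizes
no escape via the 1 pending operation (F): every completion choice fails
e.g. A, B, C, D, E (pending dropped): illegal at step 3, since C read() → 78 cannot apply there
e.g. A, B, D, C, E (pending dropped): illegal at step 5, since E read() → 57 cannot apply there

11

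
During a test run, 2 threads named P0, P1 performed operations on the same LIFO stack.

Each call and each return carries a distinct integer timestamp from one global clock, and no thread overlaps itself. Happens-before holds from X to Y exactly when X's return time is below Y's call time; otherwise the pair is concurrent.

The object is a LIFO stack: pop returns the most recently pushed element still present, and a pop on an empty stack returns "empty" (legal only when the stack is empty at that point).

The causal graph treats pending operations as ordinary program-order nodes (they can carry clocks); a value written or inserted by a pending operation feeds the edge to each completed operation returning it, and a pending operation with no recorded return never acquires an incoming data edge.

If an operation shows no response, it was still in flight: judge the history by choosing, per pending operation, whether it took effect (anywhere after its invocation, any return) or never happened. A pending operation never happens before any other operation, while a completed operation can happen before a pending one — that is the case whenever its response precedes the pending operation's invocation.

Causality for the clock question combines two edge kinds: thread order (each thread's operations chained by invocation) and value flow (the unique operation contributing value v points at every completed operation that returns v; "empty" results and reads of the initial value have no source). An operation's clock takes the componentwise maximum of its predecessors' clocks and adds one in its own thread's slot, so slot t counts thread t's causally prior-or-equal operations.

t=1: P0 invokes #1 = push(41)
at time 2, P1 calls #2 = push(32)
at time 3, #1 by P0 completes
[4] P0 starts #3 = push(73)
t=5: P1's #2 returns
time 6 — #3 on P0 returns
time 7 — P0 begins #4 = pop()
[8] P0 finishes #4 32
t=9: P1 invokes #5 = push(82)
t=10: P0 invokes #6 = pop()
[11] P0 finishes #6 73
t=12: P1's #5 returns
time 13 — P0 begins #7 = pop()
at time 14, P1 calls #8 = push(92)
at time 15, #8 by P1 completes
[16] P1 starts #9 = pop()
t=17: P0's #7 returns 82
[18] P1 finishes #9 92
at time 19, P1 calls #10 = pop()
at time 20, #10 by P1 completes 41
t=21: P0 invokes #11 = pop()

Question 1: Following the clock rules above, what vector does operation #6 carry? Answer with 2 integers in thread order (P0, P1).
(4, 1)

invoked at 2, #2 has no predecessors; its own P1 bump gives (0, 1)
invoked at 1, #1 has no predecessors; its own P0 bump gives (1, 0)
from VC(#2)=(0, 1), #5 (invoked 9) maxes components and bumps P1 → (0, 2)
from VC(#1)=(1, 0), #3 (invoked 4) maxes components and bumps P0 → (2, 0)
from VC(#5)=(0, 2), #8 (invoked 14) maxes components and bumps P1 → (0, 3)
from VC(#8)=(0, 3), #9 (invoked 16) maxes components and bumps P1 → (0, 4)
from VC(#2)=(0, 1), VC(#3)=(2, 0), #4 (invoked 7) maxes components and bumps P0 → (3, 1)
from VC(#3)=(2, 0), VC(#4)=(3, 1), #6 (invoked 10) maxes components and bumps P0 → (4, 1)
from VC(#1)=(1, 0), VC(#9)=(0, 4), #10 (invoked 19) maxes components and bumps P1 → (1, 5)
from VC(#5)=(0, 2), VC(#6)=(4, 1), #7 (invoked 13) maxes components and bumps P0 → (5, 2)
from VC(#7)=(5, 2), #11 (invoked 21) maxes components and bumps P0 → (6, 2)
target: VC(#6) = (4, 1)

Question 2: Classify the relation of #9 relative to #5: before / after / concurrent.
after

#9 spans [16,18], #5 spans [9,12]
resp(#5)=12 < inv(#9)=16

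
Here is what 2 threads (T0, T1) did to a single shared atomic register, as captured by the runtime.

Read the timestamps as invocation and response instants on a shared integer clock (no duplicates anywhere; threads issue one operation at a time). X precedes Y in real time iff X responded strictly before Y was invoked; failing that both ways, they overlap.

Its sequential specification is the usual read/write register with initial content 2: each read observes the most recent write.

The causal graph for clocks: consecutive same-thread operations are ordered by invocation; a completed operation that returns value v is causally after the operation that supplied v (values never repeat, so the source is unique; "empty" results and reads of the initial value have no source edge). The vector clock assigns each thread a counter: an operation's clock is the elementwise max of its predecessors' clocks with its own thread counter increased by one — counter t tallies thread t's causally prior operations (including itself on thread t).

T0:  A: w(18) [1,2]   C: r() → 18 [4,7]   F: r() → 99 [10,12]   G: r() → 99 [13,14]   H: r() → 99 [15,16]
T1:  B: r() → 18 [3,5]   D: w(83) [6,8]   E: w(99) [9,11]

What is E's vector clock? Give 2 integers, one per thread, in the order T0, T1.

A (invocation 1): nothing precedes it; T0's component alone gives (1, 0)
VC(B, invoked at 3): max of VC(A)=(1, 0), then +1 on thread T1 → (1, 1)
VC(C, invoked at 4): max of VC(A)=(1, 0), then +1 on thread T0 → (2, 0)
VC(D, invoked at 6): max of VC(B)=(1, 1), then +1 on thread T1 → (1, 2)
VC(E, invoked at 9): max of VC(D)=(1, 2), then +1 on thread T1 → (1, 3)
VC(F, invoked at 10): max of VC(C)=(2, 0), VC(E)=(1, 3), then +1 on thread T0 → (3, 3)
VC(G, invoked at 13): max of VC(E)=(1, 3), VC(F)=(3, 3), then +1 on thread T0 → (4, 3)
VC(H, invoked at 15): max of VC(E)=(1, 3), VC(G)=(4, 3), then +1 on thread T0 → (5, 3)
target: VC(E) = (1, 3)

(1, 3)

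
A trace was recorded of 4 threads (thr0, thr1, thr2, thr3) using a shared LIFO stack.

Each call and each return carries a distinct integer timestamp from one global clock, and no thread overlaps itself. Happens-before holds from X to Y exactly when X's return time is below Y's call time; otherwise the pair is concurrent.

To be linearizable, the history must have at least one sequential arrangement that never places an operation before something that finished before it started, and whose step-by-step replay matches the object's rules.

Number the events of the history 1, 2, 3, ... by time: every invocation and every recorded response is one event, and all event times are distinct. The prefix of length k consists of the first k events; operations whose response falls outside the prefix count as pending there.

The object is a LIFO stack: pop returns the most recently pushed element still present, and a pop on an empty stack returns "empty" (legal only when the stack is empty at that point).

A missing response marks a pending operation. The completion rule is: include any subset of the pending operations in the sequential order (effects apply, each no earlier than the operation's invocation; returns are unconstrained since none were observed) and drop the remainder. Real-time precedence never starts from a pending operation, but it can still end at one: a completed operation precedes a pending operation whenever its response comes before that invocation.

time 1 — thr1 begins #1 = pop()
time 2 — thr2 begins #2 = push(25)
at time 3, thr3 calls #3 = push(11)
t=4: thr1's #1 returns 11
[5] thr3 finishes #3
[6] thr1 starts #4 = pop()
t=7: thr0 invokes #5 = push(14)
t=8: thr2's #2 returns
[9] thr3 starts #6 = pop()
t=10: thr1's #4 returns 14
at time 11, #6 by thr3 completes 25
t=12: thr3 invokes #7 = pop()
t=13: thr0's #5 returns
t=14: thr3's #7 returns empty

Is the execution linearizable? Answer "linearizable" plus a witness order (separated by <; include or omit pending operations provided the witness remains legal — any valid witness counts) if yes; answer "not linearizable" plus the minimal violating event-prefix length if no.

1. #2 push(25), leaving stack <25>
2. #3 push(11), leaving stack <25,11>
3. #1 pop() → 11, leaving stack <25>
4. #5 push(14), leaving stack <25,14>
5. #4 pop() → 14, leaving stack <25>
6. #6 pop() → 25, leaving stack <>
7. #7 pop() → empty, leaving stack <>

linearizable — witness: #2 < #3 < #1 < #5 < #4 < #6 < #7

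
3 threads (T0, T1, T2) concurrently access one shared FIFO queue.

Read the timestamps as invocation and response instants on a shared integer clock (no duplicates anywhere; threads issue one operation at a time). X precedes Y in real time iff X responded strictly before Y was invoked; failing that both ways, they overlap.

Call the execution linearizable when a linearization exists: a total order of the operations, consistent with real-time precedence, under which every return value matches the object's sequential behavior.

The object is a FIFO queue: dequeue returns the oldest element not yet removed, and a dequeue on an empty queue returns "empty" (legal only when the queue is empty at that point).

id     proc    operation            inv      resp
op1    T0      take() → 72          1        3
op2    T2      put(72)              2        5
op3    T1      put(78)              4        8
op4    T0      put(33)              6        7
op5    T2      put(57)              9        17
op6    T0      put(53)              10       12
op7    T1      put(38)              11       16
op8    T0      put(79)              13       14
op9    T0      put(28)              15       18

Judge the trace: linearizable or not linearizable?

one valid linearization: op2, op1, op3, op4, op5, op6, op7, op8, op9
step 1: op2 put(72) — queue <72>
step 2: op1 take() → 72 — queue <>
step 3: op3 put(78) — queue <78>
step 4: op4 put(33) — queue <78,33>
step 5: op5 put(57) — queue <78,33,57>
step 6: op6 put(53) — queue <78,33,57,53>
step 7: op7 put(38) — queue <78,33,57,53,38>
step 8: op8 put(79) — queue <78,33,57,53,38,79>
step 9: op9 put(28) — queue <78,33,57,53,38,79,28>

linearizable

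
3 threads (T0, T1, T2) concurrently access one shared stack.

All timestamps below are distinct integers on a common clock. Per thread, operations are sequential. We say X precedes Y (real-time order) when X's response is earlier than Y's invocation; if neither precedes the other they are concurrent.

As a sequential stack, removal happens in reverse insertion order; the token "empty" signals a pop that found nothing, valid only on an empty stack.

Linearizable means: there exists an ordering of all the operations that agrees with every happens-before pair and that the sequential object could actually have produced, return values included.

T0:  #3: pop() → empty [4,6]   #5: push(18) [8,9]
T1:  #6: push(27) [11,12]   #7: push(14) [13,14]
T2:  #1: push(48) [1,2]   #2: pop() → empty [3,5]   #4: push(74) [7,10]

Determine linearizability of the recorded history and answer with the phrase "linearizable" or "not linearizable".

not linearizable

cut after 5 events: linearizable; cut after 6 events (#3 responds, time 6): not linearizable
2 orders of the 3 completed stack ops respect real time; none is legal
for example #1, #2, #3 fails at step 2: #2 pop() → empty is not legal there
for example #1, #3, #2 fails at step 2: #3 pop() → empty is not legal there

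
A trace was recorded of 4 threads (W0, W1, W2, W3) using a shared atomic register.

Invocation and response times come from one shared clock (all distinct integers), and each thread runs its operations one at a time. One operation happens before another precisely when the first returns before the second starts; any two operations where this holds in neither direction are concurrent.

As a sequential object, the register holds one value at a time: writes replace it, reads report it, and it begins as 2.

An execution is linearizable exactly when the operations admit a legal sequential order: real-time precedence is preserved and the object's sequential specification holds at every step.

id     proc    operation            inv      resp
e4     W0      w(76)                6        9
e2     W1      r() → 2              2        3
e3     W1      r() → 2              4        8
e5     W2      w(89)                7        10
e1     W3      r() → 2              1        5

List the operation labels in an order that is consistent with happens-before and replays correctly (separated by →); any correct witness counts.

e1 → e2 → e3 → e4 → e5

step 1: e1 r() → 2 — value 2
step 2: e2 r() → 2 — value 2
step 3: e3 r() → 2 — value 2
step 4: e4 w(76) — value 76
step 5: e5 w(89) — value 89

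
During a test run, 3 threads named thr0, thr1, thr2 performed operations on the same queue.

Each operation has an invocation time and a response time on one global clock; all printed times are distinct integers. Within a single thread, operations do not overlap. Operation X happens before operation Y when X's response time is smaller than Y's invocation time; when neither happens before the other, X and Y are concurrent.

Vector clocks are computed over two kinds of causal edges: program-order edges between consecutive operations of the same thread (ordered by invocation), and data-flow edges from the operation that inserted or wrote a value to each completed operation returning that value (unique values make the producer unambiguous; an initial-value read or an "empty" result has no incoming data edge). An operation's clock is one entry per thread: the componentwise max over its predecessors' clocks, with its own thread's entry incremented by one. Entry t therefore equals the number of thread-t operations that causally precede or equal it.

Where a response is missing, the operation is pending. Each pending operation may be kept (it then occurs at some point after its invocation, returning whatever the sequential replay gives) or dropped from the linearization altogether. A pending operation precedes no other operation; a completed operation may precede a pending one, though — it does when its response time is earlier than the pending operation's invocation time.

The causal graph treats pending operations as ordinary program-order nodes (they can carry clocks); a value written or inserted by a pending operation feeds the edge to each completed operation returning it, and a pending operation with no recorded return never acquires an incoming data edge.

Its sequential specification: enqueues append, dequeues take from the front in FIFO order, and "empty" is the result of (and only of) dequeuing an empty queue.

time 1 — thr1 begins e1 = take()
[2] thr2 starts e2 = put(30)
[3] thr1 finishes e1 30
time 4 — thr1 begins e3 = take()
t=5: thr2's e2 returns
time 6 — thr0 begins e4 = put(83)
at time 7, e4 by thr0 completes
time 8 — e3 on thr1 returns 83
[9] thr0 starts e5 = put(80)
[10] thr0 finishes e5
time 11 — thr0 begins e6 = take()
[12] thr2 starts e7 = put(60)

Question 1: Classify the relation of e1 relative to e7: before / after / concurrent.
e1 spans [1,3], e7 spans [12,…)
resp(e1)=3 < inv(e7)=12

before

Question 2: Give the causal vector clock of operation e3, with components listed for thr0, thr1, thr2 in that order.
VC(e2, invoked at 2): no causal predecessors; +1 on thr2 → (0, 0, 1)
VC(e4, invoked at 6): no causal predecessors; +1 on thr0 → (1, 0, 0)
from VC(e2)=(0, 0, 1), e7 (invoked 12) maxes components and bumps thr2 → (0, 0, 2)
from VC(e2)=(0, 0, 1), e1 (invoked 1) maxes components and bumps thr1 → (0, 1, 1)
from VC(e4)=(1, 0, 0), e5 (invoked 9) maxes components and bumps thr0 → (2, 0, 0)
from VC(e5)=(2, 0, 0), e6 (invoked 11) maxes components and bumps thr0 → (3, 0, 0)
from VC(e1)=(0, 1, 1), VC(e4)=(1, 0, 0), e3 (invoked 4) maxes components and bumps thr1 → (1, 2, 1)
target: VC(e3) = (1, 2, 1)

(1, 2, 1)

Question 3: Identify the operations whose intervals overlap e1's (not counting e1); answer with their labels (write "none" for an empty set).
concurrent with e1 ([1,3]): every op whose interval crosses 1..3
e2 [2,5]: concurrent
e3 [4,8]: after
e4 [6,7]: after
e5 [9,10]: after
e6 [11,…): after
e7 [12,…): after

e2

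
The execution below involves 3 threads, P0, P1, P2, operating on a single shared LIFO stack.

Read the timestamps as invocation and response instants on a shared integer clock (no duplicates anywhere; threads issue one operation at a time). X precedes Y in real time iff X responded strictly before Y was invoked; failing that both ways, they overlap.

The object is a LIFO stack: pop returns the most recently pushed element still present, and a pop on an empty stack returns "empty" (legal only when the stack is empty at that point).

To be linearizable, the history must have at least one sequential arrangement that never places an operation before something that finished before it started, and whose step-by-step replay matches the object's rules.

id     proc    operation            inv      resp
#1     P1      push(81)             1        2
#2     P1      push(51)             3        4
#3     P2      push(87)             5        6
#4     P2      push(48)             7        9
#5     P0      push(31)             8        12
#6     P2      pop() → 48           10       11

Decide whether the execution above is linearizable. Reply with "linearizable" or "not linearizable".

linearizable

witness order: #1, #2, #3, #4, #6, #5
1. #1 push(81), leaving stack <81>
2. #2 push(51), leaving stack <81,51>
3. #3 push(87), leaving stack <81,51,87>
4. #4 push(48), leaving stack <81,51,87,48>
5. #6 pop() → 48, leaving stack <81,51,87>
6. #5 push(31), leaving stack <81,51,87,31>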